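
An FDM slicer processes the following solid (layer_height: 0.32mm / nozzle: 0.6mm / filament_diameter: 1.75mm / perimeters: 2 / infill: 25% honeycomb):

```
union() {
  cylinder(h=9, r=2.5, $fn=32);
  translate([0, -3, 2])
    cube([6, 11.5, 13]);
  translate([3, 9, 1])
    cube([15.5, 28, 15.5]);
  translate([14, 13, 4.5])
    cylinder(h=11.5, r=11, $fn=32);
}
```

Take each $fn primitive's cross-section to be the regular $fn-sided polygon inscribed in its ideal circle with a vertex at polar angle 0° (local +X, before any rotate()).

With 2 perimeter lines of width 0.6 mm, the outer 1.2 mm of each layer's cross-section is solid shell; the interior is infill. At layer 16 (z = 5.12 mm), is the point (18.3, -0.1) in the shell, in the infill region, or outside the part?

outside

At z = 5.12 mm: the r=2.5 cylinder contributes a regular 32-gon of circumradius 2.5; the cube at (0, -3) (footprint 6×11.5) is included at this height; the 15.5×28 cube at (3, 9) contributes its full rectangle; the r=11 cylinder at (14, 13) gives a regular 32-gon of circumradius 11 (constant along its height); Combining (union): the regions partially overlap (shared area 216.30 mm²), so overlapping operands fuse into one piece — 1 connected region. Overall, the cross-section is a single solid region. The nearest boundary edge runs (18.21, 2.84)→(16.15, 2.21); distance from the point to it = 2.84 mm. The point is not inside any of the regions above, so it lies outside the cross-section (2.84 mm from the nearest boundary).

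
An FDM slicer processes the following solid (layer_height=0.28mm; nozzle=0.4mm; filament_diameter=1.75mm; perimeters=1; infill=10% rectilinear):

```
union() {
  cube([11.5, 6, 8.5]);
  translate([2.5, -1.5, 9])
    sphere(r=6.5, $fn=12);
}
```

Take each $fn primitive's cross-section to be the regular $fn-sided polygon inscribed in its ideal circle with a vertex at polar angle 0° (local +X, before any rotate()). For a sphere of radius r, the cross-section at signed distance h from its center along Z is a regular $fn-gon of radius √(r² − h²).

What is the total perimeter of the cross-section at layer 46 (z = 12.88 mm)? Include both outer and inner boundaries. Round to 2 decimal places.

At z = 12.88 mm: the cube does not reach this height (z outside [0, 8.5]); the r=6.5 sphere at (2.5, -1.5) contributes a regular 12-gon of circumradius √(6.5²−3.88²) = 5.215 (perimeter = 2·12·5.215·sin(180°/12) = 32.39 mm); Taking the union: only the r=6.5 sphere at (2.5, -1.5) is present, so the union is just that shape — boundary = 32.39 mm. Overall, the cross-section is a single solid region. Total boundary length (outer) = 32.39 mm.

32.39 mm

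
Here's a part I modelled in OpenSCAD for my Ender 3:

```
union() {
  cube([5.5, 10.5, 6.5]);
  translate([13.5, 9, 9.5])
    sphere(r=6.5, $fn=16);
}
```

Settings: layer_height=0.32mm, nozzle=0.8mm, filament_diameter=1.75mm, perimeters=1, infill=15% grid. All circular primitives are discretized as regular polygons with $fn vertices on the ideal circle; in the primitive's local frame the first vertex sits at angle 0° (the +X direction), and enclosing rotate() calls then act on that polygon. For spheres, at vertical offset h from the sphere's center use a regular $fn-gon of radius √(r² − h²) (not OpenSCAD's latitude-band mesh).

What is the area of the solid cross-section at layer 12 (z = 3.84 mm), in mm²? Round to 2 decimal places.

89.02 mm²

At z = 3.84 mm: the cube is present — its section is the full 5.5×10.5 rectangle (area 57.75 mm²); the sphere at (13.5, 9): section is a regular 16-gon, circumradius = √(r²−h²) = √(6.5²−5.66²) = 3.196 (area = (16/2)·3.196²·sin(360°/16) = 31.27 mm²); Combining (union): the 2 present regions are separate (no shared area or edge), so areas and boundary lengths simply add and each stays a separate island — area = 89.02 mm². Overall, the cross-section has 2 separate islands. Net area = 89.02 mm².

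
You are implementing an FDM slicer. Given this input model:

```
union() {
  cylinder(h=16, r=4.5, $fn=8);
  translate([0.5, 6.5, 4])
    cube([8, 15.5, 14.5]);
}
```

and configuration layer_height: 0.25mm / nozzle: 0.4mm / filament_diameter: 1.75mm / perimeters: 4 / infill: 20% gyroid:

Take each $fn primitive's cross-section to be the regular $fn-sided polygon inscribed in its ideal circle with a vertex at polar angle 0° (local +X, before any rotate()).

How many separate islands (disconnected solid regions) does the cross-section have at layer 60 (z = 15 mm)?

2

At z = 15 mm: the r=4.5 cylinder gives a regular 8-gon of circumradius 4.5 (constant along its height); the cube at (0.5, 6.5) is present — its section is the full 8×15.5 rectangle; Merging all regions: the 2 present regions are separate (no shared area or edge), so areas and boundary lengths simply add and each stays a separate island — 2 connected regions. Overall, the cross-section has 2 separate islands. Island count = 2.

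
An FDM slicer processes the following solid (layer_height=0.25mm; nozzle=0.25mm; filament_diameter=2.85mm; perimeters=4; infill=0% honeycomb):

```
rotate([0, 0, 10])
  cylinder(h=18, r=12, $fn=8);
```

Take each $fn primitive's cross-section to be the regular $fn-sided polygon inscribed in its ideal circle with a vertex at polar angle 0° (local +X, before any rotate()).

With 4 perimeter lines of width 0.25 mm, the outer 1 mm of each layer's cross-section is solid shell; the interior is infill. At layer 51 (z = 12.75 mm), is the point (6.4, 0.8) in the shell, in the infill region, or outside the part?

infill

At z = 12.75 mm: the cylinder: section is a regular 8-gon, circumradius r=12; (rotated 10° about Z; rotation is an isometry so areas/perimeters/island counts are preserved). Overall, the cross-section is a single solid region. Undo the 10° rotation: the query point maps to (6.442, -0.324) in the un-rotated model frame. The nearest boundary edge runs (8.49, -8.49)→(12.00, 0.00); distance from the point to it = 5.01 mm. The point is inside the cross-section and 5.01 mm from the nearest boundary — more than the 1 mm shell width (4 × 0.25), so it's in the infill interior.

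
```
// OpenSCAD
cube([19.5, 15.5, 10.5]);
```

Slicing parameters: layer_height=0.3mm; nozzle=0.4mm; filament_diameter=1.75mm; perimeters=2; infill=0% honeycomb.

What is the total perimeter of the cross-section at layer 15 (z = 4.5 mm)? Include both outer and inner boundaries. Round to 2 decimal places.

70.00 mm

At z = 4.5 mm: the 19.5×15.5 cube contributes its full rectangle (perimeter 70.00 mm). Overall, the cross-section is a single solid region. Total boundary length (outer) = 70.00 mm.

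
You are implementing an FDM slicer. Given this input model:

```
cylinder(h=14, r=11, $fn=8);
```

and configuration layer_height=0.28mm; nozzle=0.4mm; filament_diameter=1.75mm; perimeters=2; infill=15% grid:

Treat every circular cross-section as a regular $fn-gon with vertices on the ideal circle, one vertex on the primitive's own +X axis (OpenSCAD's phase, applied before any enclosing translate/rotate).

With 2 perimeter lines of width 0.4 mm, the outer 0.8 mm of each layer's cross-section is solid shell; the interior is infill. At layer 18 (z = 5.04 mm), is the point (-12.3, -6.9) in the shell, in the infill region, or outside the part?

outside

At z = 5.04 mm: the cylinder: section is a regular 8-gon, circumradius r=11. Overall, the cross-section is a single solid region. The nearest boundary edge runs (-11.00, 0.00)→(-7.78, -7.78); distance from the point to it = 3.84 mm. The point is not inside any of the regions above, so it lies outside the cross-section (3.84 mm from the nearest boundary).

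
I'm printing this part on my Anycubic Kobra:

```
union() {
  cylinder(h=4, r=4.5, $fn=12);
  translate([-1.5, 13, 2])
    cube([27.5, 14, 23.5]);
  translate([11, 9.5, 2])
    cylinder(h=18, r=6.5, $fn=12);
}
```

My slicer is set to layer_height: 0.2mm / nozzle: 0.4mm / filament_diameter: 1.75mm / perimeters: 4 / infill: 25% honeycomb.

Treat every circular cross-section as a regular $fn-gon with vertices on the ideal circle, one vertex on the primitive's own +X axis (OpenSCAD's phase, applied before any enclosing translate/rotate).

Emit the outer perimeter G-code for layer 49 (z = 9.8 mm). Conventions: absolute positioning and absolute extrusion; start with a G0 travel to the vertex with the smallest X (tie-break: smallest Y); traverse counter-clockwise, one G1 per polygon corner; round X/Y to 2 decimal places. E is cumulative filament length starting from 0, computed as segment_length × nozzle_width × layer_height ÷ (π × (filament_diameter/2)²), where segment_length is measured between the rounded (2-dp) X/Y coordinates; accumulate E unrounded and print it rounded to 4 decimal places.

G0 X-1.50 Y13.00 Z9.80
G1 X5.62 Y13.00 E0.2368
G1 X5.37 Y12.75 E0.2486
G1 X4.50 Y9.50 E0.3605
G1 X5.37 Y6.25 E0.4724
G1 X7.75 Y3.87 E0.5843
G1 X11.00 Y3.00 E0.6962
G1 X14.25 Y3.87 E0.8081
G1 X16.63 Y6.25 E0.9201
G1 X17.50 Y9.50 E1.0320
G1 X16.63 Y12.75 E1.1439
G1 X16.38 Y13.00 E1.1556
G1 X26.00 Y13.00 E1.4756
G1 X26.00 Y27.00 E1.9412
G1 X-1.50 Y27.00 E2.8559
G1 X-1.50 Y13.00 E3.3215

At z = 9.8 mm: the cylinder is not intersected at this z (z outside [0, 4]); the 27.5×14 cube at (-1.5, 13) contributes its full rectangle; the r=6.5 cylinder at (11, 9.5) contributes a regular 12-gon of circumradius 6.5; Taking the union: the regions partially overlap (shared area 21.20 mm²), so overlapping operands fuse into one piece — 1 connected region. The outline is a single polygon with 15 vertices. Extrusion per mm of travel: 0.4 × 0.2 / (π × 0.875²) = 0.033260. Accumulating E over each segment gives final E = 3.3215.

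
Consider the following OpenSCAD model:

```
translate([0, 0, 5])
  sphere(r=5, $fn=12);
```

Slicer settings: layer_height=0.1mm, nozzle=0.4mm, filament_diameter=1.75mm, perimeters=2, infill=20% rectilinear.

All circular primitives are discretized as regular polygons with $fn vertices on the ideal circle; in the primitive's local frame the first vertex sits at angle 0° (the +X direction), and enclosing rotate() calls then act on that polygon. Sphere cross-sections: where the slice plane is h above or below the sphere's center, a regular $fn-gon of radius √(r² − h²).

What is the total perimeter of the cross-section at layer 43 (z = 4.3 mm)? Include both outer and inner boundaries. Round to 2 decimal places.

30.75 mm

At z = 4.3 mm: the sphere: section is a regular 12-gon, circumradius = √(r²−h²) = √(5²−0.7²) = 4.951 (perimeter = 2·12·4.951·sin(180°/12) = 30.75 mm). Overall, the cross-section is a single solid region. Total boundary length (outer) = 30.75 mm.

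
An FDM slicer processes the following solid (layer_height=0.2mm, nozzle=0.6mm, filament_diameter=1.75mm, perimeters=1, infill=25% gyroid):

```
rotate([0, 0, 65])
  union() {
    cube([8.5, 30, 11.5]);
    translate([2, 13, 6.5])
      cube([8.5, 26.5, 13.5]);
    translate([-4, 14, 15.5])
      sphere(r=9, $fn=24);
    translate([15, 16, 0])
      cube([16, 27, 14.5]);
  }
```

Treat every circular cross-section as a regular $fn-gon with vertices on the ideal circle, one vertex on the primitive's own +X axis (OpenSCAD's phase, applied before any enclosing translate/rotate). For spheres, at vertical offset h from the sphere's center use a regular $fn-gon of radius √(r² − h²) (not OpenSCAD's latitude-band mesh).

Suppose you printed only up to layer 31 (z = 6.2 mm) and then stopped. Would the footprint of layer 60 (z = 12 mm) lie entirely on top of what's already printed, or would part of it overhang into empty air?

part overhangs

Compare the two slices. At z = 6.2: the cube (footprint 8.5×30) is included at this height (area 255.00 mm²); the cube at (2, 13) is absent (z outside [6.5, 20]); the sphere at (-4, 14) is not intersected at this z (|z−center|=9.300 > r=9); the cube at (15, 16) (footprint 16×27) is included at this height (area 432.00 mm²); Combining (union): the 2 present regions are separate (no shared area or edge), so areas and boundary lengths simply add and each stays a separate island — area = 687.00 mm²; (rotated 65° about Z; rotation is an isometry so areas/perimeters/island counts are preserved). At z = 12: the cube does not reach this height (z outside [0, 11.5]); the cube at (2, 13) is present — its section is the full 8.5×26.5 rectangle (area 225.25 mm²); the r=9 sphere at (-4, 14) contributes a regular 24-gon of circumradius √(9²−3.5²) = 8.292 (area = (24/2)·8.292²·sin(360°/24) = 213.53 mm²); the cube at (15, 16) (footprint 16×27) is included at this height (area 432.00 mm²); Combining (union): the regions partially overlap — summed areas 870.78 mm² minus the doubly-counted overlap 10.94 mm² gives 859.84 mm² — area = 859.84 mm²; (rotated 65° about Z; rotation is an isometry so areas/perimeters/island counts are preserved). Checking containment: at z = 12 the cross-section extends beyond the z = 6.2 cross-section by about 284.77 mm².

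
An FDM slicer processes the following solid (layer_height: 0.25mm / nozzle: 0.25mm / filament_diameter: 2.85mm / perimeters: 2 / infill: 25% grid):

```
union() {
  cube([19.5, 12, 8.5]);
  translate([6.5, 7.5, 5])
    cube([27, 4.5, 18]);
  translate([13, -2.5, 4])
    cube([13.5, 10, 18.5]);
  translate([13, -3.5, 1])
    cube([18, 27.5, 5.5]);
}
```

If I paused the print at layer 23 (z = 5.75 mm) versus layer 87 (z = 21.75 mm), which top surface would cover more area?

layer 23 (z = 5.75 mm)

Layer 23 (z = 5.75): the cube is present — its section is the full 19.5×12 rectangle (area 234.00 mm²); the cube at (6.5, 7.5) is present — its section is the full 27×4.5 rectangle (area 121.50 mm²); the cube at (13, -2.5) is present — its section is the full 13.5×10 rectangle (area 135.00 mm²); the cube at (13, -3.5) (footprint 18×27.5) is included at this height (area 495.00 mm²); Combining (union): the regions partially overlap — summed areas 985.50 mm² minus the doubly-counted overlap 323.25 mm² gives 662.25 mm² — area = 662.25 mm². So its area = 662.25 mm². Layer 87 (z = 21.75): the cube is absent (z outside [0, 8.5]); the cube at (6.5, 7.5) is present — its section is the full 27×4.5 rectangle (area 121.50 mm²); the cube at (13, -2.5) (footprint 13.5×10) is included at this height (area 135.00 mm²); the cube at (13, -3.5) is absent (z outside [1, 6.5]); Taking the union: the 2 present regions share edge segments without overlapping in area, so areas simply add but the touching pieces fuse into one outline (the shared edge portions become interior and drop out of the boundary) — area = 256.50 mm². So its area = 256.50 mm². Layer 23 is larger (662.25 vs 256.50 mm²).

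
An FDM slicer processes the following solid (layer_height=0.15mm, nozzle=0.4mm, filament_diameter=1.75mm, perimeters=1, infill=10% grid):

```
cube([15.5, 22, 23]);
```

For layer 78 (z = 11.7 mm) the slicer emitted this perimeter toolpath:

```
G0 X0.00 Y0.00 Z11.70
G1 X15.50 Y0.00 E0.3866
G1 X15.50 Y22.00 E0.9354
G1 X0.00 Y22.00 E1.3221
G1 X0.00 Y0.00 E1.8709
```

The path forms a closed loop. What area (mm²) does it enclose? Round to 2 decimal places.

Apply the shoelace formula to the sequence of (X, Y) vertices; enclosed area = 341.00 mm².

341.00 mm²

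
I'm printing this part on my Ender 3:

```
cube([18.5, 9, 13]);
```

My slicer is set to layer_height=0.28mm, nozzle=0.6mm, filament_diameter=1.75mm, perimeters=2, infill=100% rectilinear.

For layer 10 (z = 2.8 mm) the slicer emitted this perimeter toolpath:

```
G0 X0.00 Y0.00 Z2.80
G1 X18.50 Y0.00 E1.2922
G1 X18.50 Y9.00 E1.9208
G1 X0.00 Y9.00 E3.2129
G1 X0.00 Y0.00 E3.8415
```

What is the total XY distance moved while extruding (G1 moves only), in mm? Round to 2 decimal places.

Sum the Euclidean lengths of each G1 segment: total = 55.00 mm.

55.00 mm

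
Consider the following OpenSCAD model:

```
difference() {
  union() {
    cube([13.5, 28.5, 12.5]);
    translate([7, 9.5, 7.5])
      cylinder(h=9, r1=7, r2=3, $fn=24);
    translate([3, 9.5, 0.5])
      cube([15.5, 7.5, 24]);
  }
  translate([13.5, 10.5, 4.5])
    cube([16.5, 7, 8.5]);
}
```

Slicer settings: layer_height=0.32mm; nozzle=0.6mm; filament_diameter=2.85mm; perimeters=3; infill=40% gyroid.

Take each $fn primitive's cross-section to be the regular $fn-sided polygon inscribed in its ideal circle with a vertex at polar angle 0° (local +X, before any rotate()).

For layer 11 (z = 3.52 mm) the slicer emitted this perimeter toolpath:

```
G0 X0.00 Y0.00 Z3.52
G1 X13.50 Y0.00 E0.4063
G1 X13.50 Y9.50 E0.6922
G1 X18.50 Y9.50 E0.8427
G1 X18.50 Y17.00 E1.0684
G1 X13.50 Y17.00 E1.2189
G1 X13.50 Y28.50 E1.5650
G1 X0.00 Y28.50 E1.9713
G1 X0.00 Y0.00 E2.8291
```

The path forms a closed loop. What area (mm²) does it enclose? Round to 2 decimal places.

422.25 mm²

Apply the shoelace formula to the sequence of (X, Y) vertices; enclosed area = 422.25 mm².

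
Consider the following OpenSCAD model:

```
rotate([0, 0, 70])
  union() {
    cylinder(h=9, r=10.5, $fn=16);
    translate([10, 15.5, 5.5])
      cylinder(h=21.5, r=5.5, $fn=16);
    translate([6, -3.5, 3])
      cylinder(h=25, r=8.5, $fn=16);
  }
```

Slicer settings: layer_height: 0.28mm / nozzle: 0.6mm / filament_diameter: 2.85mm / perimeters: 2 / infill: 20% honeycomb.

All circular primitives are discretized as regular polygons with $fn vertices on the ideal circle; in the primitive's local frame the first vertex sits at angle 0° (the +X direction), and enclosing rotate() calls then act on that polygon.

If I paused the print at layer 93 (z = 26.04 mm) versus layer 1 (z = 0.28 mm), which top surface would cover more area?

Layer 93 (z = 26.04): the cylinder is absent (z outside [0, 9]); the r=5.5 cylinder at (10, 15.5) contributes a regular 16-gon of circumradius 5.5 (area = (16/2)·5.500²·sin(360°/16) = 92.61 mm²); the r=8.5 cylinder at (6, -3.5) contributes a regular 16-gon of circumradius 8.5 (area = (16/2)·8.500²·sin(360°/16) = 221.19 mm²); Merging all regions: the 2 present regions are separate (no shared area or edge), so areas and boundary lengths simply add and each stays a separate island — area = 313.80 mm²; (whole slice rotated 70° about Z — lengths, areas and connectivity unchanged). So its area = 313.80 mm². Layer 1 (z = 0.28): the r=10.5 cylinder gives a regular 16-gon of circumradius 10.5 (constant along its height) (area = (16/2)·10.500²·sin(360°/16) = 337.53 mm²); the cylinder at (10, 15.5) does not reach this height (z outside [5.5, 27]); the cylinder at (6, -3.5) does not reach this height (z outside [3, 28]); Merging all regions: only the r=10.5 cylinder is present, so the union is just that shape — area = 337.53 mm²; (rotated 70° about Z; rotation is an isometry so areas/perimeters/island counts are preserved). So its area = 337.53 mm². Layer 1 is larger (337.53 vs 313.80 mm²).

layer 1 (z = 0.28 mm)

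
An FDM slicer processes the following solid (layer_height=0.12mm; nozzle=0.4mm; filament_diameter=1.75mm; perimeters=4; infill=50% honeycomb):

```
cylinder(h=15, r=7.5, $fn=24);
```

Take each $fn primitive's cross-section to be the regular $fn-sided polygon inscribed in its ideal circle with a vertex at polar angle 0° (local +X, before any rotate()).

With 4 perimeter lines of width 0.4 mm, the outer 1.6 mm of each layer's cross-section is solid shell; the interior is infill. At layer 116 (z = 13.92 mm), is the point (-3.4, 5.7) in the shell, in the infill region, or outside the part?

At z = 13.92 mm: the cylinder: section is a regular 24-gon, circumradius r=7.5. Overall, the cross-section is a single solid region. The nearest boundary edge runs (-3.75, 6.50)→(-5.30, 5.30); distance from the point to it = 0.84 mm. The point is inside the cross-section, 0.84 mm from the nearest boundary — within the 1.6 mm shell band (4 × 0.4).

shell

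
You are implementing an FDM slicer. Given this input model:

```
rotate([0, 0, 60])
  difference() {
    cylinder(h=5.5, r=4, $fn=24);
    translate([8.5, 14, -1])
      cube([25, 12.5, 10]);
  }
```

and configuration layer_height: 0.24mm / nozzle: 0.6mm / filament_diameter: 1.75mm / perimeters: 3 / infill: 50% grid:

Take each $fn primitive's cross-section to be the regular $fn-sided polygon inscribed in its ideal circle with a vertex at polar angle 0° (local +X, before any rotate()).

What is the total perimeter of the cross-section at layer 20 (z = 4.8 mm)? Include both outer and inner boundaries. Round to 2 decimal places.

At z = 4.8 mm: the cylinder: section is a regular 24-gon, circumradius r=4 (perimeter = 2·24·4.000·sin(180°/24) = 25.06 mm); the cube at (8.5, 14) is present — its section is the full 25×12.5 rectangle (perimeter 75.00 mm); Taking the first minus the rest: starting from the r=4 cylinder, the 25×12.5 cube at (8.5, 14) misses the remaining region (no effect) — boundary = 25.06 mm; (rotated 60° about Z; rotation is an isometry so areas/perimeters/island counts are preserved). Overall, the cross-section is a single solid region. Total boundary length (outer) = 25.06 mm.

25.06 mm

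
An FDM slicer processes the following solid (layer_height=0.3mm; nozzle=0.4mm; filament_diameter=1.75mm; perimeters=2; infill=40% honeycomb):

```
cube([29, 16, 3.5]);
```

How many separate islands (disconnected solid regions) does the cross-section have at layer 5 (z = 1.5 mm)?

At z = 1.5 mm: the cube is present — its section is the full 29×16 rectangle. Overall, the cross-section is a single solid region. Island count = 1.

1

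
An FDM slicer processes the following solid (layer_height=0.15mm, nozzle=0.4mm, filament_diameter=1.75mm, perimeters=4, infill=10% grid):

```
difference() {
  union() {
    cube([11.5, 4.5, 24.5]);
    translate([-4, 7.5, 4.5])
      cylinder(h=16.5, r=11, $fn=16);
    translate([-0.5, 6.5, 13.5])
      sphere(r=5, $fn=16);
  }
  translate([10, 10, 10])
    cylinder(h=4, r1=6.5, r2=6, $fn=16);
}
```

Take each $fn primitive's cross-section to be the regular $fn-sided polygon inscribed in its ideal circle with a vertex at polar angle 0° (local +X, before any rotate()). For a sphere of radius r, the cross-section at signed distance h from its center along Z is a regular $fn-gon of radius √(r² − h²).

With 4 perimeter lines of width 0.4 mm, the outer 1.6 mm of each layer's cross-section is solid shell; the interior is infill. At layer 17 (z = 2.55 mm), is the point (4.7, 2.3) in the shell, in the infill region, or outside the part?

infill

At z = 2.55 mm: the 11.5×4.5 cube contributes its full rectangle; the cylinder at (-4, 7.5) is absent (z outside [4.5, 21]); the sphere at (-0.5, 6.5) is absent (|z−center|=10.950 > r=5); Combining (union): only the 11.5×4.5 cube is present, so the union is just that shape — 1 connected region; the cone at (10, 10) is not intersected at this z (z outside [10, 14]); Taking the first minus the rest: none of the subtracted shapes is present at this height, so the result so far is unchanged — 1 connected region. Overall, the cross-section is a single solid region. The nearest boundary edge runs (11.50, 4.50)→(0.00, 4.50); distance from the point to it = 2.20 mm. The point is inside the cross-section and 2.20 mm from the nearest boundary — more than the 1.6 mm shell width (4 × 0.4), so it's in the infill interior.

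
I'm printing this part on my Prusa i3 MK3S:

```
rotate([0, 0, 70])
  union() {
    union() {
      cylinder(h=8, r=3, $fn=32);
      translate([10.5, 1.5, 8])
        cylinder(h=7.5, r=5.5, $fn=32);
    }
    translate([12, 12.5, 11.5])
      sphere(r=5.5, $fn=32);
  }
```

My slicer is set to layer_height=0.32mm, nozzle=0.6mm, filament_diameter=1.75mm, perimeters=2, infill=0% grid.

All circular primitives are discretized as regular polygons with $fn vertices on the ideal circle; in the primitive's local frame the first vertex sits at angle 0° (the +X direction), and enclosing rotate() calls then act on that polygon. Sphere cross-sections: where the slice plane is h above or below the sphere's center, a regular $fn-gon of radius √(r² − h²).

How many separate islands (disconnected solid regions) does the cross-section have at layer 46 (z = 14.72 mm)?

2

At z = 14.72 mm: the cylinder is absent (z outside [0, 8]); the cylinder at (10.5, 1.5): section is a regular 32-gon, circumradius r=5.5; Combining (union): only the r=5.5 cylinder at (10.5, 1.5) is present, so the union is just that shape — 1 connected region; the sphere at (12, 12.5): section is a regular 32-gon, circumradius = √(r²−h²) = √(5.5²−3.22²) = 4.459; Taking the union: the 2 present regions are separate (no shared area or edge), so areas and boundary lengths simply add and each stays a separate island — 2 connected regions; (whole slice rotated 70° about Z — lengths, areas and connectivity unchanged). Overall, the cross-section has 2 separate islands. Island count = 2.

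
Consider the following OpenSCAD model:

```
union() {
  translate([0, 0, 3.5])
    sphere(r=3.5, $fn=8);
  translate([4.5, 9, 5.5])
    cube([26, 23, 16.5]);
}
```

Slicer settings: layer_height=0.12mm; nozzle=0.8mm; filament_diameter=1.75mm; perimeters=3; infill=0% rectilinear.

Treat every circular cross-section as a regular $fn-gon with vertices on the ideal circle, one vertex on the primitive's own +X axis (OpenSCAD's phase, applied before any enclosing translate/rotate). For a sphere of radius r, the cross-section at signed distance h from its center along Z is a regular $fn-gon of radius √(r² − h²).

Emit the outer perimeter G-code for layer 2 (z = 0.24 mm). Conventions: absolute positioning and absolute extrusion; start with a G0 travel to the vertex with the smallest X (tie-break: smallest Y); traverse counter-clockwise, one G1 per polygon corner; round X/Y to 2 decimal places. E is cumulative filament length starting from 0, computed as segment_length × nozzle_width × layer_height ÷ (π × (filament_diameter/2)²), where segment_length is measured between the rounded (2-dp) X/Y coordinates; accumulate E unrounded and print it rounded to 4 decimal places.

At z = 0.24 mm: the r=3.5 sphere contributes a regular 8-gon of circumradius √(3.5²−3.26²) = 1.274; the cube at (4.5, 9) does not reach this height (z outside [5.5, 22]); Combining (union): only the r=3.5 sphere is present, so the union is just that shape — 1 connected region. The outline is a single polygon with 8 vertices. Extrusion per mm of travel: 0.8 × 0.12 / (π × 0.875²) = 0.039912. Accumulating E over each segment gives final E = 0.3107.

G0 X-1.27 Y0.00 Z0.24
G1 X-0.90 Y-0.90 E0.0388
G1 X0.00 Y-1.27 E0.0777
G1 X0.90 Y-0.90 E0.1165
G1 X1.27 Y0.00 E0.1554
G1 X0.90 Y0.90 E0.1942
G1 X0.00 Y1.27 E0.2330
G1 X-0.90 Y0.90 E0.2719
G1 X-1.27 Y0.00 E0.3107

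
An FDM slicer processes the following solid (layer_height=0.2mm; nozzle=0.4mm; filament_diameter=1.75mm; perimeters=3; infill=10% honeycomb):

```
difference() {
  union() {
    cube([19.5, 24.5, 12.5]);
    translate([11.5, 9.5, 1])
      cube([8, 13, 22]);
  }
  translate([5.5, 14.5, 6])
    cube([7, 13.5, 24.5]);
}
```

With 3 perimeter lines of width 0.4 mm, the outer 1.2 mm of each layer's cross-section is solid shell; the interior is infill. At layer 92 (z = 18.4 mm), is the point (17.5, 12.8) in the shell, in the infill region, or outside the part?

infill

At z = 18.4 mm: the cube does not reach this height (z outside [0, 12.5]); the cube at (11.5, 9.5) (footprint 8×13) is included at this height; Merging all regions: only the 8×13 cube at (11.5, 9.5) is present, so the union is just that shape — 1 connected region; the 7×13.5 cube at (5.5, 14.5) contributes its full rectangle; Taking the first minus the rest: starting from that combined region, the 7×13.5 cube at (5.5, 14.5) partially overlaps it — only the 8.00 mm² overlap (of its 94.50 mm²) is removed, clipping the outline — 1 connected region. Overall, the cross-section is a single solid region. The nearest boundary edge runs (19.50, 22.50)→(19.50, 9.50); distance from the point to it = 2.00 mm. The point is inside the cross-section and 2.00 mm from the nearest boundary — more than the 1.2 mm shell width (3 × 0.4), so it's in the infill interior.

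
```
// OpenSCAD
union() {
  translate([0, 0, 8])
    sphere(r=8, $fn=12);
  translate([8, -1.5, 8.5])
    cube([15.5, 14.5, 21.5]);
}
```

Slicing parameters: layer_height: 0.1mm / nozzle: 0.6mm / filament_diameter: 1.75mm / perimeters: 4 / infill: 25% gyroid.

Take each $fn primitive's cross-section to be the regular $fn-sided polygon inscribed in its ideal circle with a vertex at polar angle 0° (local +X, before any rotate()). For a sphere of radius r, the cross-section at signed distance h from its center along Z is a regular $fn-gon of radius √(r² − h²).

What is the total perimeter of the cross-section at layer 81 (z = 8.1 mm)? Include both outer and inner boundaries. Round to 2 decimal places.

At z = 8.1 mm: the r=8 sphere contributes a regular 12-gon of circumradius √(8²−0.1²) = 7.999 (perimeter = 2·12·7.999·sin(180°/12) = 49.69 mm); the cube at (8, -1.5) is absent (z outside [8.5, 30]); Combining (union): only the r=8 sphere is present, so the union is just that shape — boundary = 49.69 mm. Overall, the cross-section is a single solid region. Total boundary length (outer) = 49.69 mm.

49.69 mm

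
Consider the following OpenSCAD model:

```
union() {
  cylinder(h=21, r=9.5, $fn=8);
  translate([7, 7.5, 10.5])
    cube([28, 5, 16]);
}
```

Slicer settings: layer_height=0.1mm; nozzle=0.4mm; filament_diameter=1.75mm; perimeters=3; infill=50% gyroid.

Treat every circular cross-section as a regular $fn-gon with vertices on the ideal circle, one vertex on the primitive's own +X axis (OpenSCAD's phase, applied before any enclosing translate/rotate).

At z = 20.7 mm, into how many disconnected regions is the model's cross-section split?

At z = 20.7 mm: the r=9.5 cylinder gives a regular 8-gon of circumradius 9.5 (constant along its height); the cube at (7, 7.5) is present — its section is the full 28×5 rectangle; Taking the union: the 2 present regions are separate (no shared area or edge), so areas and boundary lengths simply add and each stays a separate island — 2 connected regions. The result has 2 disconnected regions.

2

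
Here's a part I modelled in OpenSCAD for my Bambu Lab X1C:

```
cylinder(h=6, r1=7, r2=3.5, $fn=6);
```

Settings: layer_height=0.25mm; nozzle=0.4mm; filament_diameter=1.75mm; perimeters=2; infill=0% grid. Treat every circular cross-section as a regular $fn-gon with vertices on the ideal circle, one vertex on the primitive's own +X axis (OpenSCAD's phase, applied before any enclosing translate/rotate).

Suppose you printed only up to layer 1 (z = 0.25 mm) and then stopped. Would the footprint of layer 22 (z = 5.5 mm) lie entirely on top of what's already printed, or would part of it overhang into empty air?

entirely on top

Compare the two slices. At z = 0.25: the cone (r1=7→r2=3.5) has section circumradius 6.854 here — a regular 6-gon (area = (6/2)·6.854²·sin(360°/6) = 122.06 mm²). At z = 5.5: the cone (r1=7→r2=3.5) has section circumradius 3.792 here — a regular 6-gon (area = (6/2)·3.792²·sin(360°/6) = 37.35 mm²). Checking containment: the cross-section at z = 5.5 is a subset of the cross-section at z = 0.25.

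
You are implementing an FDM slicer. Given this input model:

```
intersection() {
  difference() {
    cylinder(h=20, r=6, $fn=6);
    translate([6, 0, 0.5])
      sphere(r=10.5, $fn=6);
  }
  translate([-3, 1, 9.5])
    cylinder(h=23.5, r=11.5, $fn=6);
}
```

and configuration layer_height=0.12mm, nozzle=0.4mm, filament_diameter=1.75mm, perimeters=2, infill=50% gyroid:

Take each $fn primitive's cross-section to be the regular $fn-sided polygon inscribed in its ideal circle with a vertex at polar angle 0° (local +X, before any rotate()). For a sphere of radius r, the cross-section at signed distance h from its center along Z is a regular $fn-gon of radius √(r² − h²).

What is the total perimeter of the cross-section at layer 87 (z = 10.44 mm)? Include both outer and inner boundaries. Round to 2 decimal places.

At z = 10.44 mm: the r=6 cylinder gives a regular 6-gon of circumradius 6 (constant along its height) (perimeter = 2·6·6.000·sin(180°/6) = 36.00 mm); the r=10.5 sphere at (6, 0) slices to a regular 6-gon of circumradius 3.383 (√(r²−h²) with h=9.94 from center) (perimeter = 2·6·3.383·sin(180°/6) = 20.30 mm); Taking the first minus the rest: starting from the r=6 cylinder, the r=10.5 sphere at (6, 0) partially overlaps it — only the 9.91 mm² overlap (of its 29.74 mm²) is removed, clipping the outline — boundary = 36.00 mm; the r=11.5 cylinder at (-3, 1) contributes a regular 6-gon of circumradius 11.5 (perimeter = 2·6·11.500·sin(180°/6) = 69.00 mm); Keeping only the common overlap: the result so far lies inside the r=11.5 cylinder at (-3, 1), so it is kept whole — boundary = 36.00 mm. Overall, the cross-section is a single solid region. Total boundary length (outer) = 36.00 mm.

36.00 mm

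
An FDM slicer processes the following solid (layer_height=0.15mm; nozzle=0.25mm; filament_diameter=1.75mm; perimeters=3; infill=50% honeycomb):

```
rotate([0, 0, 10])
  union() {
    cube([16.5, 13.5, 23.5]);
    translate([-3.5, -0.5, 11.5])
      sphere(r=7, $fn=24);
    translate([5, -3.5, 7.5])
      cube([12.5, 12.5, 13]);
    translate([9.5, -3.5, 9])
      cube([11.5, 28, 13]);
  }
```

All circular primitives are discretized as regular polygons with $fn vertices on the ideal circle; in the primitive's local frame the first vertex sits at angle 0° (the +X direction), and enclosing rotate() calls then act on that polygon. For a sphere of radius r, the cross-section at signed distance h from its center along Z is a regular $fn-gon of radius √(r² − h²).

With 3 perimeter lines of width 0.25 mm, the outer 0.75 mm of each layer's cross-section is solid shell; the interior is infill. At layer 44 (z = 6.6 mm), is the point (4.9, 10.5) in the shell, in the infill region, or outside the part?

infill

At z = 6.6 mm: the 16.5×13.5 cube contributes its full rectangle; the r=7 sphere at (-3.5, -0.5) slices to a regular 24-gon of circumradius 4.999 (√(r²−h²) with h=4.9 from center); the cube at (5, -3.5) does not reach this height (z outside [7.5, 20.5]); the cube at (9.5, -3.5) does not reach this height (z outside [9, 22]); Taking the union: the regions partially overlap (shared area 2.84 mm²), so overlapping operands fuse into one piece — 1 connected region; (whole slice rotated 10° about Z — lengths, areas and connectivity unchanged). Overall, the cross-section is a single solid region. Undo the 10° rotation: the query point maps to (6.649, 9.490) in the un-rotated model frame. The nearest boundary edge runs (0.00, 13.50)→(16.50, 13.50); distance from the point to it = 4.01 mm. The point is inside the cross-section and 4.01 mm from the nearest boundary — more than the 0.75 mm shell width (3 × 0.25), so it's in the infill interior.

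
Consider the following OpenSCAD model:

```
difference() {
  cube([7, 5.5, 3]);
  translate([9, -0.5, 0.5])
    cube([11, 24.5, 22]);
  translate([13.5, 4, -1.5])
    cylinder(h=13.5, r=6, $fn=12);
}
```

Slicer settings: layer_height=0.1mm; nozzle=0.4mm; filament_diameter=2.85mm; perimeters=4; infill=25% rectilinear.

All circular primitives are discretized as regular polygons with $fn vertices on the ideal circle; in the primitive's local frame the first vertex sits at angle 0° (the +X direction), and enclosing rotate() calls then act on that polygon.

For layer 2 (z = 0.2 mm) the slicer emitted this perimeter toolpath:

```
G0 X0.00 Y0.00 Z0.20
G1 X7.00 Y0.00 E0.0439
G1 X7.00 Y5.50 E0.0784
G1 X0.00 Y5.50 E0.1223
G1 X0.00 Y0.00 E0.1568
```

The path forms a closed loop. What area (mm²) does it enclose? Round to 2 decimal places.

38.50 mm²

Apply the shoelace formula to the sequence of (X, Y) vertices; enclosed area = 38.50 mm².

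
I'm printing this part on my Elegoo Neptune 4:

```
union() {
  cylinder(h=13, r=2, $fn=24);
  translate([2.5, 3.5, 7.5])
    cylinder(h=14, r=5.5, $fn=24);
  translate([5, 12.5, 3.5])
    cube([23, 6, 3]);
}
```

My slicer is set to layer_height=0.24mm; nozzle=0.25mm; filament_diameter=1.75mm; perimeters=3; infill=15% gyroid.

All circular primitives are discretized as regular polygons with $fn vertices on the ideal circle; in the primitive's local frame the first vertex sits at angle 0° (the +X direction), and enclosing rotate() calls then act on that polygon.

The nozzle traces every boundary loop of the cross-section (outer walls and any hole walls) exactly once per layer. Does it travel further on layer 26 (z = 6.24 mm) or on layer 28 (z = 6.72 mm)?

layer 26 (z = 6.24 mm)

Layer 26 (z = 6.24): the r=2 cylinder contributes a regular 24-gon of circumradius 2 (perimeter = 2·24·2.000·sin(180°/24) = 12.53 mm); the cylinder at (2.5, 3.5) does not reach this height (z outside [7.5, 21.5]); the 23×6 cube at (5, 12.5) contributes its full rectangle (perimeter 58.00 mm); Taking the union: the 2 present regions are separate (no shared area or edge), so areas and boundary lengths simply add and each stays a separate island — boundary = 70.53 mm. So its perimeter = 70.53 mm. Layer 28 (z = 6.72): the r=2 cylinder contributes a regular 24-gon of circumradius 2 (perimeter = 2·24·2.000·sin(180°/24) = 12.53 mm); the cylinder at (2.5, 3.5) is not intersected at this z (z outside [7.5, 21.5]); the cube at (5, 12.5) is absent (z outside [3.5, 6.5]); Combining (union): only the r=2 cylinder is present, so the union is just that shape — boundary = 12.53 mm. So its perimeter = 12.53 mm. Layer 26 is larger (70.53 vs 12.53 mm).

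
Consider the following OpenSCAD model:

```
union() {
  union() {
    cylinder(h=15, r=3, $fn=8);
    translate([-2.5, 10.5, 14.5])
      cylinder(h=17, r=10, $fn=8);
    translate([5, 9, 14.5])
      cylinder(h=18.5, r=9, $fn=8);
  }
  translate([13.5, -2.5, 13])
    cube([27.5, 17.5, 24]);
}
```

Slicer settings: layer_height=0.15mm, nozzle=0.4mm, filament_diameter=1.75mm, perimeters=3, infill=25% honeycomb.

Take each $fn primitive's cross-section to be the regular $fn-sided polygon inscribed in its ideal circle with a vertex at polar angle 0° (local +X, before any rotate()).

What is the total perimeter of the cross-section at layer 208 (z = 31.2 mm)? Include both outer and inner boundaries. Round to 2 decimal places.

159.38 mm

At z = 31.2 mm: the cylinder does not reach this height (z outside [0, 15]); the cylinder at (-2.5, 10.5): section is a regular 8-gon, circumradius r=10 (perimeter = 2·8·10.000·sin(180°/8) = 61.23 mm); the cylinder at (5, 9): section is a regular 8-gon, circumradius r=9 (perimeter = 2·8·9.000·sin(180°/8) = 55.11 mm); Combining (union): the regions partially overlap (shared area 121.20 mm²), so the edge portions inside another operand are dropped and the merged outline is re-measured after clipping — boundary = 74.40 mm; the cube at (13.5, -2.5) is present — its section is the full 27.5×17.5 rectangle (perimeter 90.00 mm); Merging all regions: the regions partially overlap (shared area 0.60 mm²), so the edge portions inside another operand are dropped and the merged outline is re-measured after clipping — boundary = 159.38 mm. Overall, the cross-section is a single solid region. Total boundary length (outer) = 159.38 mm.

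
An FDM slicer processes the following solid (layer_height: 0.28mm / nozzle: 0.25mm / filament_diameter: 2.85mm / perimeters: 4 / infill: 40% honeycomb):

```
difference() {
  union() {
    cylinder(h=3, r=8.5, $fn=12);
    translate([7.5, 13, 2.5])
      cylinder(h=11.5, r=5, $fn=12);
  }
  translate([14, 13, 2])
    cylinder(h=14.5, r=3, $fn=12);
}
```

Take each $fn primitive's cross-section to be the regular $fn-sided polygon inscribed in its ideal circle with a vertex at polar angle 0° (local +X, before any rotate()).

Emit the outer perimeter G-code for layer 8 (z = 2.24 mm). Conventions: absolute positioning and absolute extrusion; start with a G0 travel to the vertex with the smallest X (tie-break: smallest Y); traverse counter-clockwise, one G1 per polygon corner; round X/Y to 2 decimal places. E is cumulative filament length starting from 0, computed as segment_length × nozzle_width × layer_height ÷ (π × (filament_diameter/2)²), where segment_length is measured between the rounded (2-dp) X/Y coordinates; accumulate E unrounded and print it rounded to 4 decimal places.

G0 X-8.50 Y0.00 Z2.24
G1 X-7.36 Y-4.25 E0.0483
G1 X-4.25 Y-7.36 E0.0965
G1 X0.00 Y-8.50 E0.1448
G1 X4.25 Y-7.36 E0.1931
G1 X7.36 Y-4.25 E0.2414
G1 X8.50 Y0.00 E0.2897
G1 X7.36 Y4.25 E0.3379
G1 X4.25 Y7.36 E0.3862
G1 X0.00 Y8.50 E0.4345
G1 X-4.25 Y7.36 E0.4828
G1 X-7.36 Y4.25 E0.5310
G1 X-8.50 Y0.00 E0.5793

At z = 2.24 mm: the r=8.5 cylinder gives a regular 12-gon of circumradius 8.5 (constant along its height); the cylinder at (7.5, 13) does not reach this height (z outside [2.5, 14]); Combining (union): only the r=8.5 cylinder is present, so the union is just that shape — 1 connected region; the r=3 cylinder at (14, 13) gives a regular 12-gon of circumradius 3 (constant along its height); Taking the first minus the rest: starting from that combined region, the r=3 cylinder at (14, 13) misses the remaining region (no effect) — 1 connected region. The outline is a single polygon with 12 vertices. Extrusion per mm of travel: 0.25 × 0.28 / (π × 1.425²) = 0.010973. Accumulating E over each segment gives final E = 0.5793.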